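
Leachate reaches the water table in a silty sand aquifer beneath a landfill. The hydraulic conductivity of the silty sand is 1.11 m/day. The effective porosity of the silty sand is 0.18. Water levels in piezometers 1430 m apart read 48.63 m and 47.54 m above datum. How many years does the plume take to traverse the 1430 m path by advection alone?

Hydraulic gradient i = (48.63 − 47.54) / 1430 = 1.09 / 1430 = 0.0007622.
Darcy flux q = K · i = 1.110 × 0.0007622 = 0.0008461 m/day.
Seepage velocity v = q / n_e = 0.0008461 / 0.18 = 0.004700 m/day.
Travel time t = L / v = 1430 / 0.004700 = 3.042e+05 days = 832.9 years.

833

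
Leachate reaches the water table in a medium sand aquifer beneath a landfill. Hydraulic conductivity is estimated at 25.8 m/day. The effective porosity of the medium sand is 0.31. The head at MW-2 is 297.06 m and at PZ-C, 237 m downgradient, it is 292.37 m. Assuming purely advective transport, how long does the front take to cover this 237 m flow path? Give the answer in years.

Hydraulic gradient i = (297.06 − 292.37) / 237 = 4.69 / 237 = 0.01979.
Darcy flux q = K · i = 25.80 × 0.01979 = 0.5106 m/day.
Seepage velocity v = q / n_e = 0.5106 / 0.31 = 1.647 m/day.
Travel time t = L / v = 237 / 1.647 = 143.9 days = 0.3940 years.

0.394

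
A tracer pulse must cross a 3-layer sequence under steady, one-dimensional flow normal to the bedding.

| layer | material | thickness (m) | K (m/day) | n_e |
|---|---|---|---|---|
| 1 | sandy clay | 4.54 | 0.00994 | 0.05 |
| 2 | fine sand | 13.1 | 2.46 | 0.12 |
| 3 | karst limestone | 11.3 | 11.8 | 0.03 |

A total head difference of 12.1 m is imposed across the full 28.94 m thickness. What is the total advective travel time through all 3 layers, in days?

With flow normal to the layers, continuity requires the same specific discharge q through every layer.
Σ(b_i/K_i) = 4.54/0.00994 + 13.1/2.46 + 11.3/11.8 = 463.0 d.
q = Δh / Σ(b_i/K_i) = 12.1 / 463.0 = 0.02613 m/day.
In each layer the seepage velocity is v_i = q/n_i, so the layer transit time is t_i = b_i·n_i / q:
  layer 1 (sandy clay): t_1 = 4.54 × 0.05 / 0.02613 = 8.686 d
  layer 2 (fine sand): t_2 = 13.1 × 0.12 / 0.02613 = 60.15 d
  layer 3 (karst limestone): t_3 = 11.3 × 0.03 / 0.02613 = 12.97 d
Total t = Σ t_i = 81.81 days.

81.8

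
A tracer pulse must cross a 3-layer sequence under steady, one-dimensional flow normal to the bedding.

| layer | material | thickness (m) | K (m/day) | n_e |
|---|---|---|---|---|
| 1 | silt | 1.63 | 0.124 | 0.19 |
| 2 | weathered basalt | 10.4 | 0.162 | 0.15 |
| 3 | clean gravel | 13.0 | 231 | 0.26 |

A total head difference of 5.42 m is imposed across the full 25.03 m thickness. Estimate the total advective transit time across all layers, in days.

75.0

With flow normal to the layers, continuity requires the same specific discharge q through every layer.
Σ(b_i/K_i) = 1.63/0.124 + 10.4/0.162 + 13.0/231 = 77.40 d.
q = Δh / Σ(b_i/K_i) = 5.42 / 77.40 = 0.07003 m/day.
In each layer the seepage velocity is v_i = q/n_i, so the layer transit time is t_i = b_i·n_i / q:
  layer 1 (silt): t_1 = 1.63 × 0.19 / 0.07003 = 4.423 d
  layer 2 (weathered basalt): t_2 = 10.4 × 0.15 / 0.07003 = 22.28 d
  layer 3 (clean gravel): t_3 = 13.0 × 0.26 / 0.07003 = 48.27 d
Total t = Σ t_i = 74.97 days.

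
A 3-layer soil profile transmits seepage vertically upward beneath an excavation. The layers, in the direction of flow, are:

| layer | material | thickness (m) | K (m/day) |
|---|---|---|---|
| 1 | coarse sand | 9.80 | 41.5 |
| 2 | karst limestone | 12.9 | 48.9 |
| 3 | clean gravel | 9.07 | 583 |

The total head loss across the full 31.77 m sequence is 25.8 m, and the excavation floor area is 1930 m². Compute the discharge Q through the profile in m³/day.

Flow is perpendicular to layering, so the layers act in series and the equivalent K is the thickness-weighted harmonic mean.
Total thickness L = 9.80 + 12.9 + 9.07 = 31.77 m.
Σ(b_i/K_i) = 9.80/41.5 + 12.9/48.9 + 9.07/583 = 0.5155 d.
K_eq = L / Σ(b_i/K_i) = 31.77 / 0.5155 = 61.63 m/day.
Q = K_eq · A · (Δh/L) = 61.63 × 1930 × (25.8/31.77) = 96593 m³/day.

96600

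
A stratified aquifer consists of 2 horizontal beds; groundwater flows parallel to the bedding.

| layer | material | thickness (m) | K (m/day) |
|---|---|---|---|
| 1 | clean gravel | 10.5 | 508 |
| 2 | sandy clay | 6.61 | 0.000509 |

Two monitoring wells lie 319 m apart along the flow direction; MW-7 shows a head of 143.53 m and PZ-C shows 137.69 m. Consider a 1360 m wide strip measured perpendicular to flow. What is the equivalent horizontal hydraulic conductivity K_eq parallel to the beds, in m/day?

312

Flow is parallel to layering, so each bed carries its own Darcy discharge and the transmissivities add.
Σ(K_i·b_i) = 508×10.5 + 0.000509×6.61 = 5334 m²/day.
Total thickness b = 17.11 m, so K_eq = Σ(K_i·b_i)/b = 311.7 m/day.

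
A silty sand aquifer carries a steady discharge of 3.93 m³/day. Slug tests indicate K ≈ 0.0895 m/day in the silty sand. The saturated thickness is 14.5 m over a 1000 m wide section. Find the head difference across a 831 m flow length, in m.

2.52

Cross-sectional area A = 1000 × 14.5 = 14500 m².
From Q = K·A·i, i = Q / (K·A) = 3.93 / (0.08950 × 14500) = 0.003028.
Head loss Δh = i · L = 0.003028 × 831 = 2.517 m.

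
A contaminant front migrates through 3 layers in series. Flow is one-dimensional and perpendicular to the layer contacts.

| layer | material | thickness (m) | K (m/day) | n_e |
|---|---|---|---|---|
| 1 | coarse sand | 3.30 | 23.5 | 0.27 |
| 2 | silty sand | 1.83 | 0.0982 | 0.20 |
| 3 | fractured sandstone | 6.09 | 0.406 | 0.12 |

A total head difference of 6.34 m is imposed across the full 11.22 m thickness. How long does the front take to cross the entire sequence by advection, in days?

With flow normal to the layers, continuity requires the same specific discharge q through every layer.
Σ(b_i/K_i) = 3.30/23.5 + 1.83/0.0982 + 6.09/0.406 = 33.78 d.
q = Δh / Σ(b_i/K_i) = 6.34 / 33.78 = 0.1877 m/day.
In each layer the seepage velocity is v_i = q/n_i, so the layer transit time is t_i = b_i·n_i / q:
  layer 1 (coarse sand): t_1 = 3.30 × 0.27 / 0.1877 = 4.747 d
  layer 2 (silty sand): t_2 = 1.83 × 0.20 / 0.1877 = 1.950 d
  layer 3 (fractured sandstone): t_3 = 6.09 × 0.12 / 0.1877 = 3.893 d
Total t = Σ t_i = 10.59 days.

10.6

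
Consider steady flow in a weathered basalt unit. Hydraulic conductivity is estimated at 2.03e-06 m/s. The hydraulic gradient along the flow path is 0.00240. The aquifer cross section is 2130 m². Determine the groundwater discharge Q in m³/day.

Convert K: 2.03e-06 m/s × 86400 = 0.1754 m/day.
Hydraulic gradient i = 0.00240.
Darcy's law: Q = K · A · i = 0.1754 × 2130 × 0.002400 = 0.8966 m³/day.

0.897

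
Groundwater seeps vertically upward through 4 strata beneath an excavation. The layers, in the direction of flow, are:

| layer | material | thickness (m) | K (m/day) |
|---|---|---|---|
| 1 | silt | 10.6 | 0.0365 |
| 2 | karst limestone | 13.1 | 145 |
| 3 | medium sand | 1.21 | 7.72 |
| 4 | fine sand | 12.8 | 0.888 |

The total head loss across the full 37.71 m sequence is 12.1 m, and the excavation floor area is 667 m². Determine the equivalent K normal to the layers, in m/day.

Flow is perpendicular to layering, so the layers act in series and the equivalent K is the thickness-weighted harmonic mean.
Total thickness L = 10.6 + 13.1 + 1.21 + 12.8 = 37.71 m.
Σ(b_i/K_i) = 10.6/0.0365 + 13.1/145 + 1.21/7.72 + 12.8/0.888 = 305.1 d.
K_eq = L / Σ(b_i/K_i) = 37.71 / 305.1 = 0.1236 m/day.

0.124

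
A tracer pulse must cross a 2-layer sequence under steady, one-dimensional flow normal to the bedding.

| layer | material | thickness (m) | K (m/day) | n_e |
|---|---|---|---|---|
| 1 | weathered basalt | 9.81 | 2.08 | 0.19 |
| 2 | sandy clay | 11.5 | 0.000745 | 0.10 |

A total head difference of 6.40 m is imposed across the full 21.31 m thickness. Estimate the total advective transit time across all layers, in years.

With flow normal to the layers, continuity requires the same specific discharge q through every layer.
Σ(b_i/K_i) = 9.81/2.08 + 11.5/0.000745 = 15441 d.
q = Δh / Σ(b_i/K_i) = 6.40 / 15441 = 0.0004145 m/day.
In each layer the seepage velocity is v_i = q/n_i, so the layer transit time is t_i = b_i·n_i / q:
  layer 1 (weathered basalt): t_1 = 9.81 × 0.19 / 0.0004145 = 4497 d
  layer 2 (sandy clay): t_2 = 11.5 × 0.10 / 0.0004145 = 2775 d
Total t = Σ t_i = 7271 days = 19.91 years.

19.9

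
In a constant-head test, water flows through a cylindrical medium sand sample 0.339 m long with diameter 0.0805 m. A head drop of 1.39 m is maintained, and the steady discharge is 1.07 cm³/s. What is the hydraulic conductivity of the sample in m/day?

Cross-sectional area A = π·(d/2)² = π × (0.0805/2)² = 0.005090 m².
Convert discharge: 1.07 cm³/s = 1.070e-06 m³/s.
Darcy's law rearranged: K = Q·L / (A·Δh) = 1.070e-06 × 0.339 / (0.005090 × 1.39) = 5.127e-05 m/s = 4.430 m/day.

4.43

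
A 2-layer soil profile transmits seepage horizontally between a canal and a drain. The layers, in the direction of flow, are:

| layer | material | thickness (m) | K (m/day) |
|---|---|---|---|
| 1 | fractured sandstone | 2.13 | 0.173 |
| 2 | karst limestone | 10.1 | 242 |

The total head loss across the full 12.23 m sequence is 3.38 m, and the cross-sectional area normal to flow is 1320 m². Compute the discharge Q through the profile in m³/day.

361

Flow is perpendicular to layering, so the layers act in series and the equivalent K is the thickness-weighted harmonic mean.
Total thickness L = 2.13 + 10.1 = 12.23 m.
Σ(b_i/K_i) = 2.13/0.173 + 10.1/242 = 12.35 d.
K_eq = L / Σ(b_i/K_i) = 12.23 / 12.35 = 0.9900 m/day.
Q = K_eq · A · (Δh/L) = 0.9900 × 1320 × (3.38/12.23) = 361.1 m³/day.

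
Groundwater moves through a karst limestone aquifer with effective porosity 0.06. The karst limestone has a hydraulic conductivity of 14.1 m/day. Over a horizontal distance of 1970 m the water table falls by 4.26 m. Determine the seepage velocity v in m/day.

Hydraulic gradient i = Δh / L = 4.26 / 1970 = 0.002162.
Darcy flux q = K · i = 14.10 × 0.002162 = 0.03049 m/day.
Seepage velocity v = q / n_e = 0.03049 / 0.06 = 0.5082 m/day.

0.508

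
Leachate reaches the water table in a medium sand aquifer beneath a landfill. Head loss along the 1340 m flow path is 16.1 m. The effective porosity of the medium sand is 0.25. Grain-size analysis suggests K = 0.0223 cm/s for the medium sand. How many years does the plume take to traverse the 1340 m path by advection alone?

Convert K: 0.0223 cm/s × 864 = 19.27 m/day.
Hydraulic gradient i = Δh / L = 16.1 / 1340 = 0.01201.
Darcy flux q = K · i = 19.27 × 0.01201 = 0.2315 m/day.
Seepage velocity v = q / n_e = 0.2315 / 0.25 = 0.9260 m/day.
Travel time t = L / v = 1340 / 0.9260 = 1447 days = 3.962 years.

3.96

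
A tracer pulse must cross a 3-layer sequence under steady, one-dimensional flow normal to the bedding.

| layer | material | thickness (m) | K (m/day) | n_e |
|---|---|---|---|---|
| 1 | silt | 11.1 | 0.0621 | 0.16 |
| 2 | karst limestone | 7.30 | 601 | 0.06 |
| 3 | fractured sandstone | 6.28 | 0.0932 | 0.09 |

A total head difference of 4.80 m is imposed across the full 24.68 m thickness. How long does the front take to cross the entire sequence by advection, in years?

With flow normal to the layers, continuity requires the same specific discharge q through every layer.
Σ(b_i/K_i) = 11.1/0.0621 + 7.30/601 + 6.28/0.0932 = 246.1 d.
q = Δh / Σ(b_i/K_i) = 4.80 / 246.1 = 0.01950 m/day.
In each layer the seepage velocity is v_i = q/n_i, so the layer transit time is t_i = b_i·n_i / q:
  layer 1 (silt): t_1 = 11.1 × 0.16 / 0.01950 = 91.07 d
  layer 2 (karst limestone): t_2 = 7.30 × 0.06 / 0.01950 = 22.46 d
  layer 3 (fractured sandstone): t_3 = 6.28 × 0.09 / 0.01950 = 28.98 d
Total t = Σ t_i = 142.5 days = 0.3902 years.

0.390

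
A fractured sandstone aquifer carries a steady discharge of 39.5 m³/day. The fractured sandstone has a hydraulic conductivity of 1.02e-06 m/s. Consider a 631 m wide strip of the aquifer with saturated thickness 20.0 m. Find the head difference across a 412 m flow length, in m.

Convert K: 1.02e-06 m/s × 86400 = 0.08813 m/day.
Cross-sectional area A = 631 × 20.0 = 12620 m².
From Q = K·A·i, i = Q / (K·A) = 39.5 / (0.08813 × 12620) = 0.03552.
Head loss Δh = i · L = 0.03552 × 412 = 14.63 m.

14.6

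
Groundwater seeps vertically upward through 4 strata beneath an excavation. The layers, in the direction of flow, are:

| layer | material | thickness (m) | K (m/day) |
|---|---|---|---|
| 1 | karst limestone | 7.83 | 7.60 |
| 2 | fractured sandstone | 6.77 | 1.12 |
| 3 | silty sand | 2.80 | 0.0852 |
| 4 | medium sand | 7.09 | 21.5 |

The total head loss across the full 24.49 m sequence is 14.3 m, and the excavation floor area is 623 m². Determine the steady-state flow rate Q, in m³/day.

Flow is perpendicular to layering, so the layers act in series and the equivalent K is the thickness-weighted harmonic mean.
Total thickness L = 7.83 + 6.77 + 2.80 + 7.09 = 24.49 m.
Σ(b_i/K_i) = 7.83/7.60 + 6.77/1.12 + 2.80/0.0852 + 7.09/21.5 = 40.27 d.
K_eq = L / Σ(b_i/K_i) = 24.49 / 40.27 = 0.6082 m/day.
Q = K_eq · A · (Δh/L) = 0.6082 × 623 × (14.3/24.49) = 221.2 m³/day.

221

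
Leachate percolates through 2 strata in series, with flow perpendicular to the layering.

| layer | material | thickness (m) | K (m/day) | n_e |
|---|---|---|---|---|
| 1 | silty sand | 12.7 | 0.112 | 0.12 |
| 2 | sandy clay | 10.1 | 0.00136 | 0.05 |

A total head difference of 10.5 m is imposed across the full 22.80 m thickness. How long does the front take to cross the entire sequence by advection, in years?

With flow normal to the layers, continuity requires the same specific discharge q through every layer.
Σ(b_i/K_i) = 12.7/0.112 + 10.1/0.00136 = 7540 d.
q = Δh / Σ(b_i/K_i) = 10.5 / 7540 = 0.001393 m/day.
In each layer the seepage velocity is v_i = q/n_i, so the layer transit time is t_i = b_i·n_i / q:
  layer 1 (silty sand): t_1 = 12.7 × 0.12 / 0.001393 = 1094 d
  layer 2 (sandy clay): t_2 = 10.1 × 0.05 / 0.001393 = 362.6 d
Total t = Σ t_i = 1457 days = 3.989 years.

3.99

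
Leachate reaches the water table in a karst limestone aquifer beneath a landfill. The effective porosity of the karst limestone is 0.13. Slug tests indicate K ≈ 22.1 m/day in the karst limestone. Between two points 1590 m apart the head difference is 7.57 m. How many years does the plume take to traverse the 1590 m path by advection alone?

5.38

Hydraulic gradient i = Δh / L = 7.57 / 1590 = 0.004761.
Darcy flux q = K · i = 22.10 × 0.004761 = 0.1052 m/day.
Seepage velocity v = q / n_e = 0.1052 / 0.13 = 0.8094 m/day.
Travel time t = L / v = 1590 / 0.8094 = 1964 days = 5.378 years.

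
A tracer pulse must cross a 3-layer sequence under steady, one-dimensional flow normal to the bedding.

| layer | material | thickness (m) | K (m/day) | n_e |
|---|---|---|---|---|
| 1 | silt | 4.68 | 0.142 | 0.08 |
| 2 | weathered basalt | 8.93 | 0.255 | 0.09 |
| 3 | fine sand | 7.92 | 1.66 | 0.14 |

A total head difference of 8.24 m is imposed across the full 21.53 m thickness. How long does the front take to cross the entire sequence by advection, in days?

With flow normal to the layers, continuity requires the same specific discharge q through every layer.
Σ(b_i/K_i) = 4.68/0.142 + 8.93/0.255 + 7.92/1.66 = 72.75 d.
q = Δh / Σ(b_i/K_i) = 8.24 / 72.75 = 0.1133 m/day.
In each layer the seepage velocity is v_i = q/n_i, so the layer transit time is t_i = b_i·n_i / q:
  layer 1 (silt): t_1 = 4.68 × 0.08 / 0.1133 = 3.305 d
  layer 2 (weathered basalt): t_2 = 8.93 × 0.09 / 0.1133 = 7.096 d
  layer 3 (fine sand): t_3 = 7.92 × 0.14 / 0.1133 = 9.789 d
Total t = Σ t_i = 20.19 days.

20.2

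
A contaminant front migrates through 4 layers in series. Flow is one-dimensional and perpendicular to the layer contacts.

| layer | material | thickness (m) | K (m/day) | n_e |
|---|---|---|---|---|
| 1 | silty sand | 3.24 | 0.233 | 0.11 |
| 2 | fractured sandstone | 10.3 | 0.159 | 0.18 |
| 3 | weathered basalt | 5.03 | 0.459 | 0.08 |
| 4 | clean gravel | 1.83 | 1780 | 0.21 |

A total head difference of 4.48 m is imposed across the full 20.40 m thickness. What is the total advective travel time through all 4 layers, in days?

With flow normal to the layers, continuity requires the same specific discharge q through every layer.
Σ(b_i/K_i) = 3.24/0.233 + 10.3/0.159 + 5.03/0.459 + 1.83/1780 = 89.65 d.
q = Δh / Σ(b_i/K_i) = 4.48 / 89.65 = 0.04997 m/day.
In each layer the seepage velocity is v_i = q/n_i, so the layer transit time is t_i = b_i·n_i / q:
  layer 1 (silty sand): t_1 = 3.24 × 0.11 / 0.04997 = 7.132 d
  layer 2 (fractured sandstone): t_2 = 10.3 × 0.18 / 0.04997 = 37.10 d
  layer 3 (weathered basalt): t_3 = 5.03 × 0.08 / 0.04997 = 8.052 d
  layer 4 (clean gravel): t_4 = 1.83 × 0.21 / 0.04997 = 7.690 d
Total t = Σ t_i = 59.97 days.

60.0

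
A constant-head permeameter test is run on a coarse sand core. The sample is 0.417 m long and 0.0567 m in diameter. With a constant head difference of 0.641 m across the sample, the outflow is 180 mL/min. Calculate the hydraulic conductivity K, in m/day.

66.8

Cross-sectional area A = π·(d/2)² = π × (0.0567/2)² = 0.002525 m².
Convert discharge: 180 mL/min = 3.000e-06 m³/s.
Darcy's law rearranged: K = Q·L / (A·Δh) = 3.000e-06 × 0.417 / (0.002525 × 0.641) = 0.0007729 m/s = 66.78 m/day.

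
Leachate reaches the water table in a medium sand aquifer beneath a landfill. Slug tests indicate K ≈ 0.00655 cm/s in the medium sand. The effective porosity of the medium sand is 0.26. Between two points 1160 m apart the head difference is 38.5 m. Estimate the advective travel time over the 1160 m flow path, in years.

Convert K: 0.00655 cm/s × 864 = 5.659 m/day.
Hydraulic gradient i = Δh / L = 38.5 / 1160 = 0.03319.
Darcy flux q = K · i = 5.659 × 0.03319 = 0.1878 m/day.
Seepage velocity v = q / n_e = 0.1878 / 0.26 = 0.7224 m/day.
Travel time t = L / v = 1160 / 0.7224 = 1606 days = 4.396 years.

4.40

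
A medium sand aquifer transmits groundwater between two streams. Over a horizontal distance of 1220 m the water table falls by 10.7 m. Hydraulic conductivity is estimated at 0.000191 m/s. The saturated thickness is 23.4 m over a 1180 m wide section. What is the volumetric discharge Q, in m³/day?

4000

Convert K: 0.000191 m/s × 86400 = 16.50 m/day.
Cross-sectional area A = 1180 × 23.4 = 27612 m².
Hydraulic gradient i = Δh / L = 10.7 / 1220 = 0.008770.
Darcy's law: Q = K · A · i = 16.50 × 27612 × 0.008770 = 3996 m³/day.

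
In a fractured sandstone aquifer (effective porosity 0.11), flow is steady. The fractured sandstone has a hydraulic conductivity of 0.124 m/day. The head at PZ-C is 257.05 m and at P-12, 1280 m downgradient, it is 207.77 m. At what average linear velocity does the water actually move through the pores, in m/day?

Hydraulic gradient i = (257.05 − 207.77) / 1280 = 49.28 / 1280 = 0.03850.
Darcy flux q = K · i = 0.1240 × 0.03850 = 0.004774 m/day.
Seepage velocity v = q / n_e = 0.004774 / 0.11 = 0.04340 m/day.

0.0434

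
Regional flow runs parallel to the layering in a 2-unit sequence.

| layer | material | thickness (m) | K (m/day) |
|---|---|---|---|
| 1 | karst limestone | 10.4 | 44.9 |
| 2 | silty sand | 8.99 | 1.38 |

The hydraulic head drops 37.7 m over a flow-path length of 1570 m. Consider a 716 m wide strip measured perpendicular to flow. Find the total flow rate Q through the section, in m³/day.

8240

Flow is parallel to layering, so each bed carries its own Darcy discharge and the transmissivities add.
Σ(K_i·b_i) = 44.9×10.4 + 1.38×8.99 = 479.4 m²/day.
Hydraulic gradient i = Δh / L = 37.7 / 1570 = 0.02401.
Q = Σ(K_i·b_i) · W · i = 479.4 × 716 × 0.02401 = 8242 m³/day.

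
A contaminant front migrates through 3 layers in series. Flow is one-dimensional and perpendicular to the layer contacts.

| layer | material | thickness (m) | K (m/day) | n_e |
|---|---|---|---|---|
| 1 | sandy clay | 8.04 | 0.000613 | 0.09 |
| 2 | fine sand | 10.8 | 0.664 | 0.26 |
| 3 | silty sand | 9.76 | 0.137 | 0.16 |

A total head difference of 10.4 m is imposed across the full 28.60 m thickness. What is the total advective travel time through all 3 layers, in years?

17.7

With flow normal to the layers, continuity requires the same specific discharge q through every layer.
Σ(b_i/K_i) = 8.04/0.000613 + 10.8/0.664 + 9.76/0.137 = 13203 d.
q = Δh / Σ(b_i/K_i) = 10.4 / 13203 = 0.0007877 m/day.
In each layer the seepage velocity is v_i = q/n_i, so the layer transit time is t_i = b_i·n_i / q:
  layer 1 (sandy clay): t_1 = 8.04 × 0.09 / 0.0007877 = 918.6 d
  layer 2 (fine sand): t_2 = 10.8 × 0.26 / 0.0007877 = 3565 d
  layer 3 (silty sand): t_3 = 9.76 × 0.16 / 0.0007877 = 1983 d
Total t = Σ t_i = 6466 days = 17.70 years.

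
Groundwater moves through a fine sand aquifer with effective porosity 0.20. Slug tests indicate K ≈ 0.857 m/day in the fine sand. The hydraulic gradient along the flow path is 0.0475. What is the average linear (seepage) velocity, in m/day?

Hydraulic gradient i = 0.0475.
Darcy flux q = K · i = 0.8570 × 0.04750 = 0.04071 m/day.
Seepage velocity v = q / n_e = 0.04071 / 0.20 = 0.2035 m/day.

0.204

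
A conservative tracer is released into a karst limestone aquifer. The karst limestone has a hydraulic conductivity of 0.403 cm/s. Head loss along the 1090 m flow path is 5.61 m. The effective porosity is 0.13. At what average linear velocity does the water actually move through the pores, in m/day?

Convert K: 0.403 cm/s × 864 = 348.2 m/day.
Hydraulic gradient i = Δh / L = 5.61 / 1090 = 0.005147.
Darcy flux q = K · i = 348.2 × 0.005147 = 1.792 m/day.
Seepage velocity v = q / n_e = 1.792 / 0.13 = 13.79 m/day.

13.8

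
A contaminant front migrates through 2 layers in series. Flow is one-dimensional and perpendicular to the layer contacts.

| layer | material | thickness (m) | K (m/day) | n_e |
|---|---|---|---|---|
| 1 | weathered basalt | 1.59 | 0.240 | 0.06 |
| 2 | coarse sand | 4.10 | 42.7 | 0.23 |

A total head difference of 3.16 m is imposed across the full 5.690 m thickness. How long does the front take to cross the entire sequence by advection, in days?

With flow normal to the layers, continuity requires the same specific discharge q through every layer.
Σ(b_i/K_i) = 1.59/0.240 + 4.10/42.7 = 6.721 d.
q = Δh / Σ(b_i/K_i) = 3.16 / 6.721 = 0.4702 m/day.
In each layer the seepage velocity is v_i = q/n_i, so the layer transit time is t_i = b_i·n_i / q:
  layer 1 (weathered basalt): t_1 = 1.59 × 0.06 / 0.4702 = 0.2029 d
  layer 2 (coarse sand): t_2 = 4.10 × 0.23 / 0.4702 = 2.006 d
Total t = Σ t_i = 2.209 days.

2.21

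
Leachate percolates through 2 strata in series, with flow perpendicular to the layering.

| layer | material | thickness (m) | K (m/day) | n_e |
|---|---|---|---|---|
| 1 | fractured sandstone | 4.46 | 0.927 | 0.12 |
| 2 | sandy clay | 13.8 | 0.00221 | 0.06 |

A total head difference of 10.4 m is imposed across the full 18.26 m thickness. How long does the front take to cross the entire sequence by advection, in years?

With flow normal to the layers, continuity requires the same specific discharge q through every layer.
Σ(b_i/K_i) = 4.46/0.927 + 13.8/0.00221 = 6249 d.
q = Δh / Σ(b_i/K_i) = 10.4 / 6249 = 0.001664 m/day.
In each layer the seepage velocity is v_i = q/n_i, so the layer transit time is t_i = b_i·n_i / q:
  layer 1 (fractured sandstone): t_1 = 4.46 × 0.12 / 0.001664 = 321.6 d
  layer 2 (sandy clay): t_2 = 13.8 × 0.06 / 0.001664 = 497.5 d
Total t = Σ t_i = 819.1 days = 2.243 years.

2.24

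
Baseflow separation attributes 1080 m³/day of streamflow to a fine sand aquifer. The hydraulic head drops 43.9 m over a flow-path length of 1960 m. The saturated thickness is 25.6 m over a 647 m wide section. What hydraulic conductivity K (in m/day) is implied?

2.91

Cross-sectional area A = 647 × 25.6 = 16563 m².
Hydraulic gradient i = Δh / L = 43.9 / 1960 = 0.02240.
From Q = K·A·i, K = Q / (A·i) = 1080 / (16563 × 0.02240) = 2.911 m/day.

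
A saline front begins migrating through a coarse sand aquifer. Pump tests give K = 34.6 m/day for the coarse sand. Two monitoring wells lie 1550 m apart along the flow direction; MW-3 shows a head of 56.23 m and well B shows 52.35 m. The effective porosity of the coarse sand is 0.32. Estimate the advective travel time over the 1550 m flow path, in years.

Hydraulic gradient i = (56.23 − 52.35) / 1550 = 3.88 / 1550 = 0.002503.
Darcy flux q = K · i = 34.60 × 0.002503 = 0.08661 m/day.
Seepage velocity v = q / n_e = 0.08661 / 0.32 = 0.2707 m/day.
Travel time t = L / v = 1550 / 0.2707 = 5727 days = 15.68 years.

15.7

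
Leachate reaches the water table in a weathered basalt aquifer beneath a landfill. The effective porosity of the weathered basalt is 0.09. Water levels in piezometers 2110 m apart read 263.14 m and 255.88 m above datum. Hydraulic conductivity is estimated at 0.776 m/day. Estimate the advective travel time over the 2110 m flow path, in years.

195

Hydraulic gradient i = (263.14 − 255.88) / 2110 = 7.26 / 2110 = 0.003441.
Darcy flux q = K · i = 0.7760 × 0.003441 = 0.002670 m/day.
Seepage velocity v = q / n_e = 0.002670 / 0.09 = 0.02967 m/day.
Travel time t = L / v = 2110 / 0.02967 = 71123 days = 194.7 years.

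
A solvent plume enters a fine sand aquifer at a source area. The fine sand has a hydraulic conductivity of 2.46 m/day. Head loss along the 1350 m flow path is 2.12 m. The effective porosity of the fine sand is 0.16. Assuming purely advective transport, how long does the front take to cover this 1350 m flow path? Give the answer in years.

153

Hydraulic gradient i = Δh / L = 2.12 / 1350 = 0.001570.
Darcy flux q = K · i = 2.460 × 0.001570 = 0.003863 m/day.
Seepage velocity v = q / n_e = 0.003863 / 0.16 = 0.02414 m/day.
Travel time t = L / v = 1350 / 0.02414 = 55913 days = 153.1 years.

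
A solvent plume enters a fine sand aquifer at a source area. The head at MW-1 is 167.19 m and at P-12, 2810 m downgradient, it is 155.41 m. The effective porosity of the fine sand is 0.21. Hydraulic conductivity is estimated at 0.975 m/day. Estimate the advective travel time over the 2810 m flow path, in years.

Hydraulic gradient i = (167.19 − 155.41) / 2810 = 11.78 / 2810 = 0.004192.
Darcy flux q = K · i = 0.9750 × 0.004192 = 0.004087 m/day.
Seepage velocity v = q / n_e = 0.004087 / 0.21 = 0.01946 m/day.
Travel time t = L / v = 2810 / 0.01946 = 1.444e+05 days = 395.3 years.

395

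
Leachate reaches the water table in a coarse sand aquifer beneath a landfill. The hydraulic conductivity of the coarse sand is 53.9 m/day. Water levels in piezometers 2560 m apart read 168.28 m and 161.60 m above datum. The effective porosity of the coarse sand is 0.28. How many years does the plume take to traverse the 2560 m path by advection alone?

14.0

Hydraulic gradient i = (168.28 − 161.60) / 2560 = 6.68 / 2560 = 0.002609.
Darcy flux q = K · i = 53.90 × 0.002609 = 0.1406 m/day.
Seepage velocity v = q / n_e = 0.1406 / 0.28 = 0.5023 m/day.
Travel time t = L / v = 2560 / 0.5023 = 5097 days = 13.95 years.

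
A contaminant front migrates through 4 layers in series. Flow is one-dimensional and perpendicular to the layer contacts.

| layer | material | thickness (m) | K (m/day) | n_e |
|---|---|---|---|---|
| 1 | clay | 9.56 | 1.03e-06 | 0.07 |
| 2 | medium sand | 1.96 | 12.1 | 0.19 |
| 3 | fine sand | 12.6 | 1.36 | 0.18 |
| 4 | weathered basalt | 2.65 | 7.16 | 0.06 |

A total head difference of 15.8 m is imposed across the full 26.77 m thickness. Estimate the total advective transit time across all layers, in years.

5580

With flow normal to the layers, continuity requires the same specific discharge q through every layer.
Σ(b_i/K_i) = 9.56/1.03e-06 + 1.96/12.1 + 12.6/1.36 + 2.65/7.16 = 9.282e+06 d.
q = Δh / Σ(b_i/K_i) = 15.8 / 9.282e+06 = 1.702e-06 m/day.
In each layer the seepage velocity is v_i = q/n_i, so the layer transit time is t_i = b_i·n_i / q:
  layer 1 (clay): t_1 = 9.56 × 0.07 / 1.702e-06 = 3.931e+05 d
  layer 2 (medium sand): t_2 = 1.96 × 0.19 / 1.702e-06 = 2.188e+05 d
  layer 3 (fine sand): t_3 = 12.6 × 0.18 / 1.702e-06 = 1.332e+06 d
  layer 4 (weathered basalt): t_4 = 2.65 × 0.06 / 1.702e-06 = 93403 d
Total t = Σ t_i = 2.038e+06 days = 5579 years.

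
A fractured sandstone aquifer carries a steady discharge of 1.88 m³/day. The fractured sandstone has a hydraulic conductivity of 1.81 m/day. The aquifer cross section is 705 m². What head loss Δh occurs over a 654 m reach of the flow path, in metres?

From Q = K·A·i, i = Q / (K·A) = 1.88 / (1.810 × 705.0) = 0.001473.
Head loss Δh = i · L = 0.001473 × 654 = 0.9635 m.

0.964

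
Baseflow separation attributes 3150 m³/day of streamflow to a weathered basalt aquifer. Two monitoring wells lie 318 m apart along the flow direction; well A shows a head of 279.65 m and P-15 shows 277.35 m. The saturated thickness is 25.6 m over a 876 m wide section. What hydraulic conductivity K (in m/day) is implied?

Cross-sectional area A = 876 × 25.6 = 22426 m².
Hydraulic gradient i = (279.65 − 277.35) / 318 = 2.3 / 318 = 0.007233.
From Q = K·A·i, K = Q / (A·i) = 3150 / (22426 × 0.007233) = 19.42 m/day.

19.4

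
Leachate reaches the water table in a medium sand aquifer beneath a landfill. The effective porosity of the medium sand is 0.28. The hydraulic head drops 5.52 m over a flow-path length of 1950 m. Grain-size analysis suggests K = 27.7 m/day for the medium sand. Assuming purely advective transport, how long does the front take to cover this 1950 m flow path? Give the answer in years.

Hydraulic gradient i = Δh / L = 5.52 / 1950 = 0.002831.
Darcy flux q = K · i = 27.70 × 0.002831 = 0.07841 m/day.
Seepage velocity v = q / n_e = 0.07841 / 0.28 = 0.2800 m/day.
Travel time t = L / v = 1950 / 0.2800 = 6963 days = 19.06 years.

19.1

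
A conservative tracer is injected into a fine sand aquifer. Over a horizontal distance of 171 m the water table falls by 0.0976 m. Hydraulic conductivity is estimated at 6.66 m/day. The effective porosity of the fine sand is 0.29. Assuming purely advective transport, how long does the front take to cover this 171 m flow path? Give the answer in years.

Hydraulic gradient i = Δh / L = 0.0976 / 171 = 0.0005708.
Darcy flux q = K · i = 6.660 × 0.0005708 = 0.003801 m/day.
Seepage velocity v = q / n_e = 0.003801 / 0.29 = 0.01311 m/day.
Travel time t = L / v = 171 / 0.01311 = 13046 days = 35.72 years.

35.7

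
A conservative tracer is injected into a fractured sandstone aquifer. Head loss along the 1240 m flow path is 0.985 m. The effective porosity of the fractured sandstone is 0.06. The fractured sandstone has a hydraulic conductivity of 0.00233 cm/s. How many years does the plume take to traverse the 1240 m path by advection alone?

Convert K: 0.00233 cm/s × 864 = 2.013 m/day.
Hydraulic gradient i = Δh / L = 0.985 / 1240 = 0.0007944.
Darcy flux q = K · i = 2.013 × 0.0007944 = 0.001599 m/day.
Seepage velocity v = q / n_e = 0.001599 / 0.06 = 0.02665 m/day.
Travel time t = L / v = 1240 / 0.02665 = 46525 days = 127.4 years.

127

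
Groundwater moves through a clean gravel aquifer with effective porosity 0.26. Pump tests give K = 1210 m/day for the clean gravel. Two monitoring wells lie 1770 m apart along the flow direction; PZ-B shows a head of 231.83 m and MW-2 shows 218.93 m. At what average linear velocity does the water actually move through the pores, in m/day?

33.9

Hydraulic gradient i = (231.83 − 218.93) / 1770 = 12.9 / 1770 = 0.007288.
Darcy flux q = K · i = 1210 × 0.007288 = 8.819 m/day.
Seepage velocity v = q / n_e = 8.819 / 0.26 = 33.92 m/day.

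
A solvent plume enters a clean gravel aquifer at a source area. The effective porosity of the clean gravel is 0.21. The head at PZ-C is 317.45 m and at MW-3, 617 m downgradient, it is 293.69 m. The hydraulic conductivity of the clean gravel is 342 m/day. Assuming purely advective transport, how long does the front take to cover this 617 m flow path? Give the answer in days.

Hydraulic gradient i = (317.45 − 293.69) / 617 = 23.76 / 617 = 0.03851.
Darcy flux q = K · i = 342.0 × 0.03851 = 13.17 m/day.
Seepage velocity v = q / n_e = 13.17 / 0.21 = 62.71 m/day.
Travel time t = L / v = 617 / 62.71 = 9.838 days.

9.84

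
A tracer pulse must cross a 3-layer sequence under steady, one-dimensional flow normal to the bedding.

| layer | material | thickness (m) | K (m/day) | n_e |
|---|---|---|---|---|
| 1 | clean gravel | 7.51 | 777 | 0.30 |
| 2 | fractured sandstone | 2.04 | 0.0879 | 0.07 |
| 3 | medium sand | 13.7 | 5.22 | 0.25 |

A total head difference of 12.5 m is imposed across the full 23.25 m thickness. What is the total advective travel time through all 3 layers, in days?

With flow normal to the layers, continuity requires the same specific discharge q through every layer.
Σ(b_i/K_i) = 7.51/777 + 2.04/0.0879 + 13.7/5.22 = 25.84 d.
q = Δh / Σ(b_i/K_i) = 12.5 / 25.84 = 0.4837 m/day.
In each layer the seepage velocity is v_i = q/n_i, so the layer transit time is t_i = b_i·n_i / q:
  layer 1 (clean gravel): t_1 = 7.51 × 0.30 / 0.4837 = 4.658 d
  layer 2 (fractured sandstone): t_2 = 2.04 × 0.07 / 0.4837 = 0.2952 d
  layer 3 (medium sand): t_3 = 13.7 × 0.25 / 0.4837 = 7.081 d
Total t = Σ t_i = 12.03 days.

12.0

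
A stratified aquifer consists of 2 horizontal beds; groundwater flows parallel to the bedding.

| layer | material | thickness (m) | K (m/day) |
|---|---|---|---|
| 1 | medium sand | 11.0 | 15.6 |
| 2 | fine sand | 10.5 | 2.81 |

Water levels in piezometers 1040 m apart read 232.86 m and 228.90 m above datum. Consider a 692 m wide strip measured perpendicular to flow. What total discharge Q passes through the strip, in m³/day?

Flow is parallel to layering, so each bed carries its own Darcy discharge and the transmissivities add.
Σ(K_i·b_i) = 15.6×11.0 + 2.81×10.5 = 201.1 m²/day.
Hydraulic gradient i = (232.86 − 228.90) / 1040 = 3.96 / 1040 = 0.003808.
Q = Σ(K_i·b_i) · W · i = 201.1 × 692 × 0.003808 = 529.9 m³/day.

530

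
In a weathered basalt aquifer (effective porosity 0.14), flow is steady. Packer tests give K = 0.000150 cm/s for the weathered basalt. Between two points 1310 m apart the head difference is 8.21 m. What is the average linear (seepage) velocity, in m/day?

0.00580

Convert K: 0.000150 cm/s × 864 = 0.1296 m/day.
Hydraulic gradient i = Δh / L = 8.21 / 1310 = 0.006267.
Darcy flux q = K · i = 0.1296 × 0.006267 = 0.0008122 m/day.
Seepage velocity v = q / n_e = 0.0008122 / 0.14 = 0.005802 m/day.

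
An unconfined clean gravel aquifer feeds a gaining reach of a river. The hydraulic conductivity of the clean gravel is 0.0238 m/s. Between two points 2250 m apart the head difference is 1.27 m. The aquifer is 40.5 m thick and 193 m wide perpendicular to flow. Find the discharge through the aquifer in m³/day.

9070

Convert K: 0.0238 m/s × 86400 = 2056 m/day.
Cross-sectional area A = 193 × 40.5 = 7816 m².
Hydraulic gradient i = Δh / L = 1.27 / 2250 = 0.0005644.
Darcy's law: Q = K · A · i = 2056 × 7816 × 0.0005644 = 9072 m³/day.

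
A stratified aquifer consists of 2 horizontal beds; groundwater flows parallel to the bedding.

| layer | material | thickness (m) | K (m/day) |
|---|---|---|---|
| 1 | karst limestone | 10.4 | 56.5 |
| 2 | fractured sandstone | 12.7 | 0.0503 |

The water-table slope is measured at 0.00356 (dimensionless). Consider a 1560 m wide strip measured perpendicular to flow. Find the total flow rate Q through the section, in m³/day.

3270

Flow is parallel to layering, so each bed carries its own Darcy discharge and the transmissivities add.
Σ(K_i·b_i) = 56.5×10.4 + 0.0503×12.7 = 588.2 m²/day.
Hydraulic gradient i = 0.00356.
Q = Σ(K_i·b_i) · W · i = 588.2 × 1560 × 0.003560 = 3267 m³/day.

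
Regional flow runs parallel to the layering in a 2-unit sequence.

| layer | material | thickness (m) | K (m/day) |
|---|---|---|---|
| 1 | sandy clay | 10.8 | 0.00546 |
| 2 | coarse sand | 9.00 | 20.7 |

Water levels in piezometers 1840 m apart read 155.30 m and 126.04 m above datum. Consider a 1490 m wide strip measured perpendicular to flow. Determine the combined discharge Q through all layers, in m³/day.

4420

Flow is parallel to layering, so each bed carries its own Darcy discharge and the transmissivities add.
Σ(K_i·b_i) = 0.00546×10.8 + 20.7×9.00 = 186.4 m²/day.
Hydraulic gradient i = (155.30 − 126.04) / 1840 = 29.26 / 1840 = 0.01590.
Q = Σ(K_i·b_i) · W · i = 186.4 × 1490 × 0.01590 = 4416 m³/day.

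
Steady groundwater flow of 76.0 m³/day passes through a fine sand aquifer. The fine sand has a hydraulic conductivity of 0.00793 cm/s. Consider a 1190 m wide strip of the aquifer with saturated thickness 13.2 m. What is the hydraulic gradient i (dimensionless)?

0.000706

Convert K: 0.00793 cm/s × 864 = 6.852 m/day.
Cross-sectional area A = 1190 × 13.2 = 15708 m².
From Q = K·A·i, i = Q / (K·A) = 76.0 / (6.852 × 15708) = 0.0007062.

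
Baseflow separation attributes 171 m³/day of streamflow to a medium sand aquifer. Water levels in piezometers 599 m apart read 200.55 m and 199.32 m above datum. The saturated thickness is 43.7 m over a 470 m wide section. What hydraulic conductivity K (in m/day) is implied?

4.05

Cross-sectional area A = 470 × 43.7 = 20539 m².
Hydraulic gradient i = (200.55 − 199.32) / 599 = 1.23 / 599 = 0.002053.
From Q = K·A·i, K = Q / (A·i) = 171 / (20539 × 0.002053) = 4.055 m/day.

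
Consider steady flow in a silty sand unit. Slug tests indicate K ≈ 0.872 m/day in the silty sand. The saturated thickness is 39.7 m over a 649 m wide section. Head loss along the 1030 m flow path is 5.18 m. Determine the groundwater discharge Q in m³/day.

Cross-sectional area A = 649 × 39.7 = 25765 m².
Hydraulic gradient i = Δh / L = 5.18 / 1030 = 0.005029.
Darcy's law: Q = K · A · i = 0.8720 × 25765 × 0.005029 = 113.0 m³/day.

113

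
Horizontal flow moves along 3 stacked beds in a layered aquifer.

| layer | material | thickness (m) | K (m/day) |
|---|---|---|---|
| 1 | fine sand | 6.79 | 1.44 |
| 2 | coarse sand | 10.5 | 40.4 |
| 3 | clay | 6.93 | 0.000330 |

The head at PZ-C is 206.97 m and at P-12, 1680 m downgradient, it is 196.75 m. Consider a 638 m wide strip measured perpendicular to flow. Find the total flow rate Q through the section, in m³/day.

Flow is parallel to layering, so each bed carries its own Darcy discharge and the transmissivities add.
Σ(K_i·b_i) = 1.44×6.79 + 40.4×10.5 + 0.000330×6.93 = 434.0 m²/day.
Hydraulic gradient i = (206.97 − 196.75) / 1680 = 10.22 / 1680 = 0.006083.
Q = Σ(K_i·b_i) · W · i = 434.0 × 638 × 0.006083 = 1684 m³/day.

1680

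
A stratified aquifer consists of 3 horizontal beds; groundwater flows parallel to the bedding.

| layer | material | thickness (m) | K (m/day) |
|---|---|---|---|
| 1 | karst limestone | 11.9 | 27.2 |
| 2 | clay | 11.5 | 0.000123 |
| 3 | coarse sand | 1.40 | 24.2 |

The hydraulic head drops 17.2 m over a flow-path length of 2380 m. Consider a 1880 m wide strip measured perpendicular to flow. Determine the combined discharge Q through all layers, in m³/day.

4860

Flow is parallel to layering, so each bed carries its own Darcy discharge and the transmissivities add.
Σ(K_i·b_i) = 27.2×11.9 + 0.000123×11.5 + 24.2×1.40 = 357.6 m²/day.
Hydraulic gradient i = Δh / L = 17.2 / 2380 = 0.007227.
Q = Σ(K_i·b_i) · W · i = 357.6 × 1880 × 0.007227 = 4858 m³/day.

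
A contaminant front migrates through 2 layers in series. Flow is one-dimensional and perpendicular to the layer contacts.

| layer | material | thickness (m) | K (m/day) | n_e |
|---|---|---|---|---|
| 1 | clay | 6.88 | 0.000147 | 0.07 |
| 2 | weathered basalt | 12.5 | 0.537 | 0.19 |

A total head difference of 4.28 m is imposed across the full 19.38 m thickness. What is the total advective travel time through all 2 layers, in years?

85.6

With flow normal to the layers, continuity requires the same specific discharge q through every layer.
Σ(b_i/K_i) = 6.88/0.000147 + 12.5/0.537 = 46826 d.
q = Δh / Σ(b_i/K_i) = 4.28 / 46826 = 9.140e-05 m/day.
In each layer the seepage velocity is v_i = q/n_i, so the layer transit time is t_i = b_i·n_i / q:
  layer 1 (clay): t_1 = 6.88 × 0.07 / 9.140e-05 = 5269 d
  layer 2 (weathered basalt): t_2 = 12.5 × 0.19 / 9.140e-05 = 25984 d
Total t = Σ t_i = 31253 days = 85.57 years.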